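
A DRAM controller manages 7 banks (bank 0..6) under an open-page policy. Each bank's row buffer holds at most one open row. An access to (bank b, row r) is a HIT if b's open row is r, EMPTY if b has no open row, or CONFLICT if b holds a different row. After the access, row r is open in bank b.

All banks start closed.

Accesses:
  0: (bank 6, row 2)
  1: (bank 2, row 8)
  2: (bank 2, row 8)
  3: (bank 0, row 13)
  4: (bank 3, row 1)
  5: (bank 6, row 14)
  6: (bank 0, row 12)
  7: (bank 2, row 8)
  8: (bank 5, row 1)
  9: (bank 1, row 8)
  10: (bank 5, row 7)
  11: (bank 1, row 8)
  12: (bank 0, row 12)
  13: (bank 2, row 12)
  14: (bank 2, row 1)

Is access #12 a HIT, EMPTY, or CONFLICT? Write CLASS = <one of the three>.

CLASS = HIT

0: bank 6 row 2 — prev None → EMPTY
1: bank 2 row 8 — prev None → EMPTY
2: bank 2 row 8 — prev 8 → HIT
3: bank 0 row 13 — prev None → EMPTY
4: bank 3 row 1 — prev None → EMPTY
5: bank 6 row 14 — prev 2 → CONFLICT
6: bank 0 row 12 — prev 13 → CONFLICT
7: bank 2 row 8 — prev 8 → HIT
8: bank 5 row 1 — prev None → EMPTY
9: bank 1 row 8 — prev None → EMPTY
10: bank 5 row 7 — prev 1 → CONFLICT
11: bank 1 row 8 — prev 8 → HIT
12: bank 0 row 12 — prev 12 → HIT
13: bank 2 row 12 — prev 8 → CONFLICT
14: bank 2 row 1 — prev 12 → CONFLICT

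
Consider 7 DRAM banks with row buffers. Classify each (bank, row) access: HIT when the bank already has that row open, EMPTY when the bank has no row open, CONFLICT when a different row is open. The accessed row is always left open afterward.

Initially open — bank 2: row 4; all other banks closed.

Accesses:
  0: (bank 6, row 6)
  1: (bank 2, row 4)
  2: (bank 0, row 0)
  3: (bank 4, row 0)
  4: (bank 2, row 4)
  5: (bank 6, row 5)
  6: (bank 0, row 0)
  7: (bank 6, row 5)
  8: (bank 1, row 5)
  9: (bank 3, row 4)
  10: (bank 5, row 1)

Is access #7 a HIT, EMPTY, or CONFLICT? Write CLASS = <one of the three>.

CLASS = HIT

  [0] b6 r6: no row ⇒ E
  [1] b2 r4: had r4 ⇒ H
  [2] b0 r0: no row ⇒ E
  [3] b4 r0: no row ⇒ E
  [4] b2 r4: had r4 ⇒ H
  [5] b6 r5: had r6 ⇒ C
  [6] b0 r0: had r0 ⇒ H
  [7] b6 r5: had r5 ⇒ H
  [8] b1 r5: no row ⇒ E
  [9] b3 r4: no row ⇒ E
  [10] b5 r1: no row ⇒ E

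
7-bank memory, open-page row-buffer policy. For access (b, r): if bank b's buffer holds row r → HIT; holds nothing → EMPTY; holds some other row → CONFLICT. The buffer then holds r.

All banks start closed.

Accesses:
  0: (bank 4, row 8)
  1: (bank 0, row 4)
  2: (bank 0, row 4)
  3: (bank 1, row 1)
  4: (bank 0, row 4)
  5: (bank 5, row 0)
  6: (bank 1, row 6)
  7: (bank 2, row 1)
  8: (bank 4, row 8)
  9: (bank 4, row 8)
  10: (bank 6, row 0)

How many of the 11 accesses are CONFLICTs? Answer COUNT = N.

  [0] b4 r8: no row ⇒ E
  [1] b0 r4: no row ⇒ E
  [2] b0 r4: had r4 ⇒ H
  [3] b1 r1: no row ⇒ E
  [4] b0 r4: had r4 ⇒ H
  [5] b5 r0: no row ⇒ E
  [6] b1 r6: had r1 ⇒ C
  [7] b2 r1: no row ⇒ E
  [8] b4 r8: had r8 ⇒ H
  [9] b4 r8: had r8 ⇒ H
  [10] b6 r0: no row ⇒ E

COUNT = 1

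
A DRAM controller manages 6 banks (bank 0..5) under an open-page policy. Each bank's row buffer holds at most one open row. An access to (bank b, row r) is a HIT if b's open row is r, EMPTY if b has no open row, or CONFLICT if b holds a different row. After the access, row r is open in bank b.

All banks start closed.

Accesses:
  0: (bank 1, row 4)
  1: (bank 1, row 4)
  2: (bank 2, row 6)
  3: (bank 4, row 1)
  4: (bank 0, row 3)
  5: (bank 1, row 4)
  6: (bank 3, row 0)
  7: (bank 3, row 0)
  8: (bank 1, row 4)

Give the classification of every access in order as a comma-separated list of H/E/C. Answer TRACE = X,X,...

TRACE = E,H,E,E,E,H,E,H,H

  [0] b1 r4: no row ⇒ E
  [1] b1 r4: had r4 ⇒ H
  [2] b2 r6: no row ⇒ E
  [3] b4 r1: no row ⇒ E
  [4] b0 r3: no row ⇒ E
  [5] b1 r4: had r4 ⇒ H
  [6] b3 r0: no row ⇒ E
  [7] b3 r0: had r0 ⇒ H
  [8] b1 r4: had r4 ⇒ H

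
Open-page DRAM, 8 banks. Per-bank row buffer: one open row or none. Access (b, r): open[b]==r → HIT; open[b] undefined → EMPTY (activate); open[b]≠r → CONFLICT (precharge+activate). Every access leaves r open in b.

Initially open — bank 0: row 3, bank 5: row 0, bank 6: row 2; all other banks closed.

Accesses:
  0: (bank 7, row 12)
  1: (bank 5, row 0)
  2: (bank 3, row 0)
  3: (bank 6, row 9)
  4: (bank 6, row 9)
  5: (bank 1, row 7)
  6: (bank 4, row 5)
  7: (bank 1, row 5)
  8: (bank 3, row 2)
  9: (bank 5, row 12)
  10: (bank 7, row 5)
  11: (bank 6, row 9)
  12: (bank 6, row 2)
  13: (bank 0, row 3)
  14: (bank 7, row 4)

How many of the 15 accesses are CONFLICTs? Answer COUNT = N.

COUNT = 7

0: bank 7 row 12 — prev None → EMPTY
1: bank 5 row 0 — prev 0 → HIT
2: bank 3 row 0 — prev None → EMPTY
3: bank 6 row 9 — prev 2 → CONFLICT
4: bank 6 row 9 — prev 9 → HIT
5: bank 1 row 7 — prev None → EMPTY
6: bank 4 row 5 — prev None → EMPTY
7: bank 1 row 5 — prev 7 → CONFLICT
8: bank 3 row 2 — prev 0 → CONFLICT
9: bank 5 row 12 — prev 0 → CONFLICT
10: bank 7 row 5 — prev 12 → CONFLICT
11: bank 6 row 9 — prev 9 → HIT
12: bank 6 row 2 — prev 9 → CONFLICT
13: bank 0 row 3 — prev 3 → HIT
14: bank 7 row 4 — prev 5 → CONFLICT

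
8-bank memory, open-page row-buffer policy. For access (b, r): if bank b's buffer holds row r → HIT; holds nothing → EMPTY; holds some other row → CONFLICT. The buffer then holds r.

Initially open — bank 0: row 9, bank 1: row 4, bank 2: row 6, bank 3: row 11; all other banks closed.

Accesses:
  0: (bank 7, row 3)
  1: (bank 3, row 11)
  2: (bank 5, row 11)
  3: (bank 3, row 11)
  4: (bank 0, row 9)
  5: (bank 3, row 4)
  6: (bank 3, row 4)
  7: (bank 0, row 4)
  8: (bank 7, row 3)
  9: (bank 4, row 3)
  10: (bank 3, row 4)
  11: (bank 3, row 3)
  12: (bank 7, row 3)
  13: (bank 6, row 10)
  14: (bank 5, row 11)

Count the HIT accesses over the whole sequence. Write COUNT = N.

#0 (7,3) E
#1 (3,11) H  (was 11)
#2 (5,11) E
#3 (3,11) H  (was 11)
#4 (0,9) H  (was 9)
#5 (3,4) C  (was 11)
#6 (3,4) H  (was 4)
#7 (0,4) C  (was 9)
#8 (7,3) H  (was 3)
#9 (4,3) E
#10 (3,4) H  (was 4)
#11 (3,3) C  (was 4)
#12 (7,3) H  (was 3)
#13 (6,10) E
#14 (5,11) H  (was 11)

COUNT = 8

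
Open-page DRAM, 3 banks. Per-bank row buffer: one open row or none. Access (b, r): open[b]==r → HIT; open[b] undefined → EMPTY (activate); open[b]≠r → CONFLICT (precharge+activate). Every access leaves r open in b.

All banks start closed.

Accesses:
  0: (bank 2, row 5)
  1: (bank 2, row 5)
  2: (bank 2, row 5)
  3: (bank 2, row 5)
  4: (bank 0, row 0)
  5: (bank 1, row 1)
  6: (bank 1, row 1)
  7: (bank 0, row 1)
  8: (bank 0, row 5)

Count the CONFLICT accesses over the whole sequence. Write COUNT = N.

COUNT = 2

  [0] b2 r5: no row ⇒ E
  [1] b2 r5: had r5 ⇒ H
  [2] b2 r5: had r5 ⇒ H
  [3] b2 r5: had r5 ⇒ H
  [4] b0 r0: no row ⇒ E
  [5] b1 r1: no row ⇒ E
  [6] b1 r1: had r1 ⇒ H
  [7] b0 r1: had r0 ⇒ C
  [8] b0 r5: had r1 ⇒ C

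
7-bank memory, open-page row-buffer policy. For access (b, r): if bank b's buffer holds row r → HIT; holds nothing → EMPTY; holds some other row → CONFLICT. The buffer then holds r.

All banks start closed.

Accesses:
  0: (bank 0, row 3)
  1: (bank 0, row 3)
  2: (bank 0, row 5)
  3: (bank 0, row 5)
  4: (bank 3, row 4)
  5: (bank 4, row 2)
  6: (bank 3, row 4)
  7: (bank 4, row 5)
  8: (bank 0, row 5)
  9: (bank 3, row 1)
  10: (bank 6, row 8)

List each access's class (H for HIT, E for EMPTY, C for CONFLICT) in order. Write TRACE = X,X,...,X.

TRACE = E,H,C,H,E,E,H,C,H,C,E

step 0: bank0 None->3 [EMPTY]
step 1: bank0 3->3 [HIT]
step 2: bank0 3->5 [CONFLICT]
step 3: bank0 5->5 [HIT]
step 4: bank3 None->4 [EMPTY]
step 5: bank4 None->2 [EMPTY]
step 6: bank3 4->4 [HIT]
step 7: bank4 2->5 [CONFLICT]
step 8: bank0 5->5 [HIT]
step 9: bank3 4->1 [CONFLICT]
step 10: bank6 None->8 [EMPTY]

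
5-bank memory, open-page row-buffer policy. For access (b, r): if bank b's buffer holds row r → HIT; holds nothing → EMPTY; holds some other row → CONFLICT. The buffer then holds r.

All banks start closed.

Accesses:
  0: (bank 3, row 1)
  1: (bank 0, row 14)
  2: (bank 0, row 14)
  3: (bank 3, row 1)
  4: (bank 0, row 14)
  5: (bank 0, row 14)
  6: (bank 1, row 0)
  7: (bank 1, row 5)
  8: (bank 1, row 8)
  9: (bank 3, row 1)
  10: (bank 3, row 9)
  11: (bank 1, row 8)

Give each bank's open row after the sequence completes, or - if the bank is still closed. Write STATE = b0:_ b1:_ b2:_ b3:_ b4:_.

#0 (3,1) E
#1 (0,14) E
#2 (0,14) H  (was 14)
#3 (3,1) H  (was 1)
#4 (0,14) H  (was 14)
#5 (0,14) H  (was 14)
#6 (1,0) E
#7 (1,5) C  (was 0)
#8 (1,8) C  (was 5)
#9 (3,1) H  (was 1)
#10 (3,9) C  (was 1)
#11 (1,8) H  (was 8)

STATE = b0:14 b1:8 b2:- b3:9 b4:-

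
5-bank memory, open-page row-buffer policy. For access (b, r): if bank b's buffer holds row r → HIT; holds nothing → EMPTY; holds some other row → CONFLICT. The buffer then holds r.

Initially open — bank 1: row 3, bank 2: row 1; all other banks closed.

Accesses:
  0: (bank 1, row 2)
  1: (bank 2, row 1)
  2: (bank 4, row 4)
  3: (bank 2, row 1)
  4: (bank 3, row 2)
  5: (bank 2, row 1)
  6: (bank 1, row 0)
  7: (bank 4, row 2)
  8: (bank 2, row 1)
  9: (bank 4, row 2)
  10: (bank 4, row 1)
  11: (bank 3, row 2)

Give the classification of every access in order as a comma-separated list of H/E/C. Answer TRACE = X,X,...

TRACE = C,H,E,H,E,H,C,C,H,H,C,H

  [0] b1 r2: had r3 ⇒ C
  [1] b2 r1: had r1 ⇒ H
  [2] b4 r4: no row ⇒ E
  [3] b2 r1: had r1 ⇒ H
  [4] b3 r2: no row ⇒ E
  [5] b2 r1: had r1 ⇒ H
  [6] b1 r0: had r2 ⇒ C
  [7] b4 r2: had r4 ⇒ C
  [8] b2 r1: had r1 ⇒ H
  [9] b4 r2: had r2 ⇒ H
  [10] b4 r1: had r2 ⇒ C
  [11] b3 r2: had r2 ⇒ H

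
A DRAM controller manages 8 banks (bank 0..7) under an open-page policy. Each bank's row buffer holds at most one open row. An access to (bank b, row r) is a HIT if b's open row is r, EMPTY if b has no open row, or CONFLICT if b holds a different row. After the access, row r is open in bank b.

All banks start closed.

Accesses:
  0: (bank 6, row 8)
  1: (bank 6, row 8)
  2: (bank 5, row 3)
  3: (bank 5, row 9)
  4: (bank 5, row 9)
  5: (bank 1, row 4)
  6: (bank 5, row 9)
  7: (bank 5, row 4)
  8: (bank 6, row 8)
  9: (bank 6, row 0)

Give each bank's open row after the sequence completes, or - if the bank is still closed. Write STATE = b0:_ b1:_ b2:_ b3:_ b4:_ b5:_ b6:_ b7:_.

  [0] b6 r8: no row ⇒ E
  [1] b6 r8: had r8 ⇒ H
  [2] b5 r3: no row ⇒ E
  [3] b5 r9: had r3 ⇒ C
  [4] b5 r9: had r9 ⇒ H
  [5] b1 r4: no row ⇒ E
  [6] b5 r9: had r9 ⇒ H
  [7] b5 r4: had r9 ⇒ C
  [8] b6 r8: had r8 ⇒ H
  [9] b6 r0: had r8 ⇒ C

STATE = b0:- b1:4 b2:- b3:- b4:- b5:4 b6:0 b7:-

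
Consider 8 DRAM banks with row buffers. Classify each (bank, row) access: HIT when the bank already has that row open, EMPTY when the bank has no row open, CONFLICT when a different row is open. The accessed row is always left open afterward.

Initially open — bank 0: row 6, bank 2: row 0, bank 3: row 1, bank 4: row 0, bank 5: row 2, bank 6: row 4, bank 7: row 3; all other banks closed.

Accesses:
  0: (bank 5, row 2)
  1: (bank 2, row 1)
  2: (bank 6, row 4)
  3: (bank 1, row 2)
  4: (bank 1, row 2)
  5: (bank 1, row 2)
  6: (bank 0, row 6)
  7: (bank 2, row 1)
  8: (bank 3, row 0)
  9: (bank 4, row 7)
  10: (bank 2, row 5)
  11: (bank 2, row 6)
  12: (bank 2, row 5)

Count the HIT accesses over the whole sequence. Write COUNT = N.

  [0] b5 r2: had r2 ⇒ H
  [1] b2 r1: had r0 ⇒ C
  [2] b6 r4: had r4 ⇒ H
  [3] b1 r2: no row ⇒ E
  [4] b1 r2: had r2 ⇒ H
  [5] b1 r2: had r2 ⇒ H
  [6] b0 r6: had r6 ⇒ H
  [7] b2 r1: had r1 ⇒ H
  [8] b3 r0: had r1 ⇒ C
  [9] b4 r7: had r0 ⇒ C
  [10] b2 r5: had r1 ⇒ C
  [11] b2 r6: had r5 ⇒ C
  [12] b2 r5: had r6 ⇒ C

COUNT = 6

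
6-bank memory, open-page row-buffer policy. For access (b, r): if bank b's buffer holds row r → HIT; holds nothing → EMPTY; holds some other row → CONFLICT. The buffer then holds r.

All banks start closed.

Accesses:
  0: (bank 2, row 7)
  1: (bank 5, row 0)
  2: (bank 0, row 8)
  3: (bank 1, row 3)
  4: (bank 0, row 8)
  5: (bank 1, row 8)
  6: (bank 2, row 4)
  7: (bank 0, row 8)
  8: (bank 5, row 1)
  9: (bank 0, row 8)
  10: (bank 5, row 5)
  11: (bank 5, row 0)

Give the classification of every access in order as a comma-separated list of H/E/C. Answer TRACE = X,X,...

TRACE = E,E,E,E,H,C,C,H,C,H,C,C

  [0] b2 r7: no row ⇒ E
  [1] b5 r0: no row ⇒ E
  [2] b0 r8: no row ⇒ E
  [3] b1 r3: no row ⇒ E
  [4] b0 r8: had r8 ⇒ H
  [5] b1 r8: had r3 ⇒ C
  [6] b2 r4: had r7 ⇒ C
  [7] b0 r8: had r8 ⇒ H
  [8] b5 r1: had r0 ⇒ C
  [9] b0 r8: had r8 ⇒ H
  [10] b5 r5: had r1 ⇒ C
  [11] b5 r0: had r5 ⇒ C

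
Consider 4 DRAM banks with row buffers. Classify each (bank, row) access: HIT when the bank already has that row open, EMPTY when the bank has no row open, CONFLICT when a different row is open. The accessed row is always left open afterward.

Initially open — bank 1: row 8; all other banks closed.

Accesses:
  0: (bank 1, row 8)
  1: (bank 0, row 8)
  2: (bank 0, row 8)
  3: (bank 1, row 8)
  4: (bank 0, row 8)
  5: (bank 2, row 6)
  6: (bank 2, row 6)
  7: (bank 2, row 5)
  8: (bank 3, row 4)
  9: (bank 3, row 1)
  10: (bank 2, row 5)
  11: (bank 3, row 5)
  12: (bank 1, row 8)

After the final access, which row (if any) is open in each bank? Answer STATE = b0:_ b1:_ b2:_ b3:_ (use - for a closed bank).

STATE = b0:8 b1:8 b2:5 b3:5

0: bank 1 row 8 — prev 8 → HIT
1: bank 0 row 8 — prev None → EMPTY
2: bank 0 row 8 — prev 8 → HIT
3: bank 1 row 8 — prev 8 → HIT
4: bank 0 row 8 — prev 8 → HIT
5: bank 2 row 6 — prev None → EMPTY
6: bank 2 row 6 — prev 6 → HIT
7: bank 2 row 5 — prev 6 → CONFLICT
8: bank 3 row 4 — prev None → EMPTY
9: bank 3 row 1 — prev 4 → CONFLICT
10: bank 2 row 5 — prev 5 → HIT
11: bank 3 row 5 — prev 1 → CONFLICT
12: bank 1 row 8 — prev 8 → HIT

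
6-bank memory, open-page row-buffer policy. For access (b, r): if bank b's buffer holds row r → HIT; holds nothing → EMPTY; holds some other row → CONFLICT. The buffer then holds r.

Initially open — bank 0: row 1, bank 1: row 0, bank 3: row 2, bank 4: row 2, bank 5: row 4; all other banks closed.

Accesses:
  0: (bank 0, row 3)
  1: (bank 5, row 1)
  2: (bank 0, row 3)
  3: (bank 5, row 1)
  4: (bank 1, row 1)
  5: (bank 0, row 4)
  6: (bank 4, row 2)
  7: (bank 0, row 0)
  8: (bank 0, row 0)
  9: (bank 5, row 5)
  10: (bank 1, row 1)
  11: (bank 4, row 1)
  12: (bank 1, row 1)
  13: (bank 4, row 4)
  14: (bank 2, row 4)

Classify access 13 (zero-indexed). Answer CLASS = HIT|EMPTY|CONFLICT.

0: bank 0 row 3 — prev 1 → CONFLICT
1: bank 5 row 1 — prev 4 → CONFLICT
2: bank 0 row 3 — prev 3 → HIT
3: bank 5 row 1 — prev 1 → HIT
4: bank 1 row 1 — prev 0 → CONFLICT
5: bank 0 row 4 — prev 3 → CONFLICT
6: bank 4 row 2 — prev 2 → HIT
7: bank 0 row 0 — prev 4 → CONFLICT
8: bank 0 row 0 — prev 0 → HIT
9: bank 5 row 5 — prev 1 → CONFLICT
10: bank 1 row 1 — prev 1 → HIT
11: bank 4 row 1 — prev 2 → CONFLICT
12: bank 1 row 1 — prev 1 → HIT
13: bank 4 row 4 — prev 1 → CONFLICT
14: bank 2 row 4 — prev None → EMPTY

CLASS = CONFLICT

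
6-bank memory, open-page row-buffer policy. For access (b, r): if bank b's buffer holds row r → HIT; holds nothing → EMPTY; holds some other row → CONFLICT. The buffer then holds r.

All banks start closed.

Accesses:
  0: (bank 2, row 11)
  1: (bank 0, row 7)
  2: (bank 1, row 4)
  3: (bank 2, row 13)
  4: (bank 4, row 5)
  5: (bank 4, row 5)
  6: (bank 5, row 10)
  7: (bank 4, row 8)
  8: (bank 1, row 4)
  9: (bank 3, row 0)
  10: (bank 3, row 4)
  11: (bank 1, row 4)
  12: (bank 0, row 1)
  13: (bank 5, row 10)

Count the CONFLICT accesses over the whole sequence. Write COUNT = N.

  [0] b2 r11: no row ⇒ E
  [1] b0 r7: no row ⇒ E
  [2] b1 r4: no row ⇒ E
  [3] b2 r13: had r11 ⇒ C
  [4] b4 r5: no row ⇒ E
  [5] b4 r5: had r5 ⇒ H
  [6] b5 r10: no row ⇒ E
  [7] b4 r8: had r5 ⇒ C
  [8] b1 r4: had r4 ⇒ H
  [9] b3 r0: no row ⇒ E
  [10] b3 r4: had r0 ⇒ C
  [11] b1 r4: had r4 ⇒ H
  [12] b0 r1: had r7 ⇒ C
  [13] b5 r10: had r10 ⇒ H

COUNT = 4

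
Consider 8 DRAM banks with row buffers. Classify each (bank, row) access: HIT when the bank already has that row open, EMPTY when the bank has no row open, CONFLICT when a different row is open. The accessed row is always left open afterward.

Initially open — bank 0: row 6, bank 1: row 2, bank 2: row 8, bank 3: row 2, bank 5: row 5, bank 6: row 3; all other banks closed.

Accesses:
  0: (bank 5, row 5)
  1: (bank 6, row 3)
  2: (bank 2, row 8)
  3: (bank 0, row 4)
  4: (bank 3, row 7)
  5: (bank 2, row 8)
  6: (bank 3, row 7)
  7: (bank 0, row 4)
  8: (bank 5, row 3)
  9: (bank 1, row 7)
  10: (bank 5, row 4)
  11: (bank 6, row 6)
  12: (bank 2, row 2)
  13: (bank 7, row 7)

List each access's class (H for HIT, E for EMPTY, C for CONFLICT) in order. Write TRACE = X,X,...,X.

TRACE = H,H,H,C,C,H,H,H,C,C,C,C,C,E

  [0] b5 r5: had r5 ⇒ H
  [1] b6 r3: had r3 ⇒ H
  [2] b2 r8: had r8 ⇒ H
  [3] b0 r4: had r6 ⇒ C
  [4] b3 r7: had r2 ⇒ C
  [5] b2 r8: had r8 ⇒ H
  [6] b3 r7: had r7 ⇒ H
  [7] b0 r4: had r4 ⇒ H
  [8] b5 r3: had r5 ⇒ C
  [9] b1 r7: had r2 ⇒ C
  [10] b5 r4: had r3 ⇒ C
  [11] b6 r6: had r3 ⇒ C
  [12] b2 r2: had r8 ⇒ C
  [13] b7 r7: no row ⇒ E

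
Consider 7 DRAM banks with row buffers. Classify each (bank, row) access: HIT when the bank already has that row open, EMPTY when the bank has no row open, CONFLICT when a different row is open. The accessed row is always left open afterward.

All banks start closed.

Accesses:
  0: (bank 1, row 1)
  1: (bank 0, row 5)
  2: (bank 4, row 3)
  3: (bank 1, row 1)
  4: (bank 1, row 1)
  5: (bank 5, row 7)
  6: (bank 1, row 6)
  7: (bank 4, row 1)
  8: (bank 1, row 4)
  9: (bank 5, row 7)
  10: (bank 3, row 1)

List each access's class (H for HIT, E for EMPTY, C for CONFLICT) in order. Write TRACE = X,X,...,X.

TRACE = E,E,E,H,H,E,C,C,C,H,E

step 0: bank1 None->1 [EMPTY]
step 1: bank0 None->5 [EMPTY]
step 2: bank4 None->3 [EMPTY]
step 3: bank1 1->1 [HIT]
step 4: bank1 1->1 [HIT]
step 5: bank5 None->7 [EMPTY]
step 6: bank1 1->6 [CONFLICT]
step 7: bank4 3->1 [CONFLICT]
step 8: bank1 6->4 [CONFLICT]
step 9: bank5 7->7 [HIT]
step 10: bank3 None->1 [EMPTY]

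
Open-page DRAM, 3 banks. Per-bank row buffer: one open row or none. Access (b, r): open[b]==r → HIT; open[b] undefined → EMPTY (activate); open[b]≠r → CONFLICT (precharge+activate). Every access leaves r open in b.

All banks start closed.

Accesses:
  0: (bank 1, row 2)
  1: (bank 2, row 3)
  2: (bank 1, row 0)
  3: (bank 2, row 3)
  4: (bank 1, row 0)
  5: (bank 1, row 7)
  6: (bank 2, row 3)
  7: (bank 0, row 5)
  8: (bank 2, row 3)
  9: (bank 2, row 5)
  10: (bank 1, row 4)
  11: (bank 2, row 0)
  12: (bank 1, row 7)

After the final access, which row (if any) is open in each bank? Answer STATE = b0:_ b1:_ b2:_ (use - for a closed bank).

#0 (1,2) E
#1 (2,3) E
#2 (1,0) C  (was 2)
#3 (2,3) H  (was 3)
#4 (1,0) H  (was 0)
#5 (1,7) C  (was 0)
#6 (2,3) H  (was 3)
#7 (0,5) E
#8 (2,3) H  (was 3)
#9 (2,5) C  (was 3)
#10 (1,4) C  (was 7)
#11 (2,0) C  (was 5)
#12 (1,7) C  (was 4)

STATE = b0:5 b1:7 b2:0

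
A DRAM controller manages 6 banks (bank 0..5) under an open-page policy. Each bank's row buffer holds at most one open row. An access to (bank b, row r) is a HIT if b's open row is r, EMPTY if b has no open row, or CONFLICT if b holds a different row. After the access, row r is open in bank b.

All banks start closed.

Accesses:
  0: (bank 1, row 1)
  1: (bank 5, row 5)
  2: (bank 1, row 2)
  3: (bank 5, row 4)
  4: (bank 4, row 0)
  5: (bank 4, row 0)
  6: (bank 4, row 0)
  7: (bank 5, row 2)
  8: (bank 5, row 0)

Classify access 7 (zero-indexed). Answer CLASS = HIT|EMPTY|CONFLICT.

0: bank 1 row 1 — prev None → EMPTY
1: bank 5 row 5 — prev None → EMPTY
2: bank 1 row 2 — prev 1 → CONFLICT
3: bank 5 row 4 — prev 5 → CONFLICT
4: bank 4 row 0 — prev None → EMPTY
5: bank 4 row 0 — prev 0 → HIT
6: bank 4 row 0 — prev 0 → HIT
7: bank 5 row 2 — prev 4 → CONFLICT
8: bank 5 row 0 — prev 2 → CONFLICT

CLASS = CONFLICT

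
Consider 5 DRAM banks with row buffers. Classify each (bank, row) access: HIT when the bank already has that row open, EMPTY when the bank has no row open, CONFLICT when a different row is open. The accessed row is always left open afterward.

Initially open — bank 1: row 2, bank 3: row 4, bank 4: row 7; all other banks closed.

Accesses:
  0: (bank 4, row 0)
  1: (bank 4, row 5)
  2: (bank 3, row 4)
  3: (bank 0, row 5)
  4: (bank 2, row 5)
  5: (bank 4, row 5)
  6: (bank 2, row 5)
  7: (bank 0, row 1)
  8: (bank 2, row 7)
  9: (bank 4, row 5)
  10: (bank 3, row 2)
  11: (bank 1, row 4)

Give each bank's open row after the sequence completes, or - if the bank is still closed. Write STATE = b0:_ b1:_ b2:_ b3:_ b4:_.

STATE = b0:1 b1:4 b2:7 b3:2 b4:5

  [0] b4 r0: had r7 ⇒ C
  [1] b4 r5: had r0 ⇒ C
  [2] b3 r4: had r4 ⇒ H
  [3] b0 r5: no row ⇒ E
  [4] b2 r5: no row ⇒ E
  [5] b4 r5: had r5 ⇒ H
  [6] b2 r5: had r5 ⇒ H
  [7] b0 r1: had r5 ⇒ C
  [8] b2 r7: had r5 ⇒ C
  [9] b4 r5: had r5 ⇒ H
  [10] b3 r2: had r4 ⇒ C
  [11] b1 r4: had r2 ⇒ C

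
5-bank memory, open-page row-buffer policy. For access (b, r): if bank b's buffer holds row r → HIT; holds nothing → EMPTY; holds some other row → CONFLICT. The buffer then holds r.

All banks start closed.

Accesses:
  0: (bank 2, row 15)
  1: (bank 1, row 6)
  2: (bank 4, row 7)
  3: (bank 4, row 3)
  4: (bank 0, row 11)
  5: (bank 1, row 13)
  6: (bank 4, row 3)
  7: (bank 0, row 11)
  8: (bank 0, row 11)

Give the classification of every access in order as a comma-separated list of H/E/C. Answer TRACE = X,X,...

#0 (2,15) E
#1 (1,6) E
#2 (4,7) E
#3 (4,3) C  (was 7)
#4 (0,11) E
#5 (1,13) C  (was 6)
#6 (4,3) H  (was 3)
#7 (0,11) H  (was 11)
#8 (0,11) H  (was 11)

TRACE = E,E,E,C,E,C,H,H,H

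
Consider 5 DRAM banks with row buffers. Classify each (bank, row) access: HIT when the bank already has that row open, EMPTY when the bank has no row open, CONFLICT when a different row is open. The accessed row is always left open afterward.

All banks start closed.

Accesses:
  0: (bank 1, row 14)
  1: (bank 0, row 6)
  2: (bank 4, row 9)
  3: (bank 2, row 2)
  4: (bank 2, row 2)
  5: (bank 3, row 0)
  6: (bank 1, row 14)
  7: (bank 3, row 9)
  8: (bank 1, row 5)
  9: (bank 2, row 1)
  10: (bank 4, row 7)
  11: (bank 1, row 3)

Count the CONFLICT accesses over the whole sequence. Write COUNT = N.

  [0] b1 r14: no row ⇒ E
  [1] b0 r6: no row ⇒ E
  [2] b4 r9: no row ⇒ E
  [3] b2 r2: no row ⇒ E
  [4] b2 r2: had r2 ⇒ H
  [5] b3 r0: no row ⇒ E
  [6] b1 r14: had r14 ⇒ H
  [7] b3 r9: had r0 ⇒ C
  [8] b1 r5: had r14 ⇒ C
  [9] b2 r1: had r2 ⇒ C
  [10] b4 r7: had r9 ⇒ C
  [11] b1 r3: had r5 ⇒ C

COUNT = 5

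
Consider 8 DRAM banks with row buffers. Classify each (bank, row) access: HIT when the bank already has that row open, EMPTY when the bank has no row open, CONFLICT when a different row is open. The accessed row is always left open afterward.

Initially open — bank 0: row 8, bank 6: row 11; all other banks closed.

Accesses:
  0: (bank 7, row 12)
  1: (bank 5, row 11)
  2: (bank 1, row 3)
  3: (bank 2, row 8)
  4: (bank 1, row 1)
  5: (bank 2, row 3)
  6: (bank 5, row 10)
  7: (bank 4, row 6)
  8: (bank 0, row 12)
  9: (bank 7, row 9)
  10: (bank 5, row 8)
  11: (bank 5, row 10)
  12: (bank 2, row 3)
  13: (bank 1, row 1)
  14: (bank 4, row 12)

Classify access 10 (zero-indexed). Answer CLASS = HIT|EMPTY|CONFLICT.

0: bank 7 row 12 — prev None → EMPTY
1: bank 5 row 11 — prev None → EMPTY
2: bank 1 row 3 — prev None → EMPTY
3: bank 2 row 8 — prev None → EMPTY
4: bank 1 row 1 — prev 3 → CONFLICT
5: bank 2 row 3 — prev 8 → CONFLICT
6: bank 5 row 10 — prev 11 → CONFLICT
7: bank 4 row 6 — prev None → EMPTY
8: bank 0 row 12 — prev 8 → CONFLICT
9: bank 7 row 9 — prev 12 → CONFLICT
10: bank 5 row 8 — prev 10 → CONFLICT
11: bank 5 row 10 — prev 8 → CONFLICT
12: bank 2 row 3 — prev 3 → HIT
13: bank 1 row 1 — prev 1 → HIT
14: bank 4 row 12 — prev 6 → CONFLICT

CLASS = CONFLICT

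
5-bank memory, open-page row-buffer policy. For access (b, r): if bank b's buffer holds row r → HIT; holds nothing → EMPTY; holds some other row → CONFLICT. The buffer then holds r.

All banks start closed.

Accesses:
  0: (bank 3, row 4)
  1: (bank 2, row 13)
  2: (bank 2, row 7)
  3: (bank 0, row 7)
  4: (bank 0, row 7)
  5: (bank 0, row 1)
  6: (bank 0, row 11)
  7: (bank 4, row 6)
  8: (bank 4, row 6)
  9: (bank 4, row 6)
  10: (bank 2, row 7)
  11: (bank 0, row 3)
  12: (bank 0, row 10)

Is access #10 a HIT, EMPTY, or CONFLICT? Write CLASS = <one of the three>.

CLASS = HIT

0: bank 3 row 4 — prev None → EMPTY
1: bank 2 row 13 — prev None → EMPTY
2: bank 2 row 7 — prev 13 → CONFLICT
3: bank 0 row 7 — prev None → EMPTY
4: bank 0 row 7 — prev 7 → HIT
5: bank 0 row 1 — prev 7 → CONFLICT
6: bank 0 row 11 — prev 1 → CONFLICT
7: bank 4 row 6 — prev None → EMPTY
8: bank 4 row 6 — prev 6 → HIT
9: bank 4 row 6 — prev 6 → HIT
10: bank 2 row 7 — prev 7 → HIT
11: bank 0 row 3 — prev 11 → CONFLICT
12: bank 0 row 10 — prev 3 → CONFLICT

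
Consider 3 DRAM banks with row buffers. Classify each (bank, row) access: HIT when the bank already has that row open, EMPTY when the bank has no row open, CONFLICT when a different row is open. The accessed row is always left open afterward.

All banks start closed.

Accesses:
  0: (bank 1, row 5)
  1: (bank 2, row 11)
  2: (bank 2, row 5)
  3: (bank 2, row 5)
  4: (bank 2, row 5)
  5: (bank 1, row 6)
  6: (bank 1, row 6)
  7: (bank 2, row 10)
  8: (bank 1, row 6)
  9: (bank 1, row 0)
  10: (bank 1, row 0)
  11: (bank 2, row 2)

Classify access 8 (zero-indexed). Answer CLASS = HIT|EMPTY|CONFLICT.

step 0: bank1 None->5 [EMPTY]
step 1: bank2 None->11 [EMPTY]
step 2: bank2 11->5 [CONFLICT]
step 3: bank2 5->5 [HIT]
step 4: bank2 5->5 [HIT]
step 5: bank1 5->6 [CONFLICT]
step 6: bank1 6->6 [HIT]
step 7: bank2 5->10 [CONFLICT]
step 8: bank1 6->6 [HIT]
step 9: bank1 6->0 [CONFLICT]
step 10: bank1 0->0 [HIT]
step 11: bank2 10->2 [CONFLICT]

CLASS = HIT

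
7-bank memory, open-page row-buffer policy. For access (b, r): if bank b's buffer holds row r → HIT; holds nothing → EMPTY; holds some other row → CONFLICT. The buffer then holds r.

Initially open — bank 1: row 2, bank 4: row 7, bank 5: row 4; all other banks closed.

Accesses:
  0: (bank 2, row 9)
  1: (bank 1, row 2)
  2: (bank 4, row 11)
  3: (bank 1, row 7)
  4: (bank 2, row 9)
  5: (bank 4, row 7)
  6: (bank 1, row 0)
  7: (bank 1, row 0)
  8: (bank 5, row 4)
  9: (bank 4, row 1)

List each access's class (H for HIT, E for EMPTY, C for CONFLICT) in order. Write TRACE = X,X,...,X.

TRACE = E,H,C,C,H,C,C,H,H,C

  [0] b2 r9: no row ⇒ E
  [1] b1 r2: had r2 ⇒ H
  [2] b4 r11: had r7 ⇒ C
  [3] b1 r7: had r2 ⇒ C
  [4] b2 r9: had r9 ⇒ H
  [5] b4 r7: had r11 ⇒ C
  [6] b1 r0: had r7 ⇒ C
  [7] b1 r0: had r0 ⇒ H
  [8] b5 r4: had r4 ⇒ H
  [9] b4 r1: had r7 ⇒ C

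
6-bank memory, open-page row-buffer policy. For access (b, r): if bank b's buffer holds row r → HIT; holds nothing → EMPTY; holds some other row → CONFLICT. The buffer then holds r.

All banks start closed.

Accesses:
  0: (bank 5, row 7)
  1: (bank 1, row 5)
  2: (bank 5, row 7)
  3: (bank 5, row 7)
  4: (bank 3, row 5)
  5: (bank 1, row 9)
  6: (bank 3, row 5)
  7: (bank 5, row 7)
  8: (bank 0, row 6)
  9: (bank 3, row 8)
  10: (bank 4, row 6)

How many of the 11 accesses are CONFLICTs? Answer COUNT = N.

COUNT = 2

step 0: bank5 None->7 [EMPTY]
step 1: bank1 None->5 [EMPTY]
step 2: bank5 7->7 [HIT]
step 3: bank5 7->7 [HIT]
step 4: bank3 None->5 [EMPTY]
step 5: bank1 5->9 [CONFLICT]
step 6: bank3 5->5 [HIT]
step 7: bank5 7->7 [HIT]
step 8: bank0 None->6 [EMPTY]
step 9: bank3 5->8 [CONFLICT]
step 10: bank4 None->6 [EMPTY]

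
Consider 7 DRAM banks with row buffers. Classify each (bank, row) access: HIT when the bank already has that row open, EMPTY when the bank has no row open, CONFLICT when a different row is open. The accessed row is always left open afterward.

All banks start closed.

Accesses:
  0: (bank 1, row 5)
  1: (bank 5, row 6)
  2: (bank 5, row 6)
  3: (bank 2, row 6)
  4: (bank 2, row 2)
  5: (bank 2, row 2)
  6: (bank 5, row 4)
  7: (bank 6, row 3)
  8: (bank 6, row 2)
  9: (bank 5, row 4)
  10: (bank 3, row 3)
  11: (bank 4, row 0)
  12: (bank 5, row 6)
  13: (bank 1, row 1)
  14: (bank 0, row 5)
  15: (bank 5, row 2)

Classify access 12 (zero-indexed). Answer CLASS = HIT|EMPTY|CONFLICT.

CLASS = CONFLICT

  [0] b1 r5: no row ⇒ E
  [1] b5 r6: no row ⇒ E
  [2] b5 r6: had r6 ⇒ H
  [3] b2 r6: no row ⇒ E
  [4] b2 r2: had r6 ⇒ C
  [5] b2 r2: had r2 ⇒ H
  [6] b5 r4: had r6 ⇒ C
  [7] b6 r3: no row ⇒ E
  [8] b6 r2: had r3 ⇒ C
  [9] b5 r4: had r4 ⇒ H
  [10] b3 r3: no row ⇒ E
  [11] b4 r0: no row ⇒ E
  [12] b5 r6: had r4 ⇒ C
  [13] b1 r1: had r5 ⇒ C
  [14] b0 r5: no row ⇒ E
  [15] b5 r2: had r6 ⇒ C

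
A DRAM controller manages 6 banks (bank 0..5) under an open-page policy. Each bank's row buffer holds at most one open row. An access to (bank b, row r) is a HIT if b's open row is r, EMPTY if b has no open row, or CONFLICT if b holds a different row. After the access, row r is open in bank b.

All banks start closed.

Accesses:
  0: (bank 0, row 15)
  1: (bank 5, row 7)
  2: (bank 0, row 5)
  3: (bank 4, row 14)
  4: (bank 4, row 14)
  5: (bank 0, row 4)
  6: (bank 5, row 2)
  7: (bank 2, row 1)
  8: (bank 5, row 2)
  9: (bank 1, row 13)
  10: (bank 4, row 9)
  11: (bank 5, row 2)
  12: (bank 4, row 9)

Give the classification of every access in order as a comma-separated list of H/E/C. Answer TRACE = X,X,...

TRACE = E,E,C,E,H,C,C,E,H,E,C,H,H

0: bank 0 row 15 — prev None → EMPTY
1: bank 5 row 7 — prev None → EMPTY
2: bank 0 row 5 — prev 15 → CONFLICT
3: bank 4 row 14 — prev None → EMPTY
4: bank 4 row 14 — prev 14 → HIT
5: bank 0 row 4 — prev 5 → CONFLICT
6: bank 5 row 2 — prev 7 → CONFLICT
7: bank 2 row 1 — prev None → EMPTY
8: bank 5 row 2 — prev 2 → HIT
9: bank 1 row 13 — prev None → EMPTY
10: bank 4 row 9 — prev 14 → CONFLICT
11: bank 5 row 2 — prev 2 → HIT
12: bank 4 row 9 — prev 9 → HIT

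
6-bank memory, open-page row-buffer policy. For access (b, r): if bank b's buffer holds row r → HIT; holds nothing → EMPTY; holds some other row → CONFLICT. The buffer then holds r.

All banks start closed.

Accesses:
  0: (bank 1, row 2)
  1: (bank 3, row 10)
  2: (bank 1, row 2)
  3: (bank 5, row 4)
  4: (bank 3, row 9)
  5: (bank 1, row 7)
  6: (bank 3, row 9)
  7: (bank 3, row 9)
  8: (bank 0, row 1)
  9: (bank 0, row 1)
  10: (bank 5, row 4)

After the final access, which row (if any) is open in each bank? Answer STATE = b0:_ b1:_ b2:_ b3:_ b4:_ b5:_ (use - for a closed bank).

STATE = b0:1 b1:7 b2:- b3:9 b4:- b5:4

  [0] b1 r2: no row ⇒ E
  [1] b3 r10: no row ⇒ E
  [2] b1 r2: had r2 ⇒ H
  [3] b5 r4: no row ⇒ E
  [4] b3 r9: had r10 ⇒ C
  [5] b1 r7: had r2 ⇒ C
  [6] b3 r9: had r9 ⇒ H
  [7] b3 r9: had r9 ⇒ H
  [8] b0 r1: no row ⇒ E
  [9] b0 r1: had r1 ⇒ H
  [10] b5 r4: had r4 ⇒ H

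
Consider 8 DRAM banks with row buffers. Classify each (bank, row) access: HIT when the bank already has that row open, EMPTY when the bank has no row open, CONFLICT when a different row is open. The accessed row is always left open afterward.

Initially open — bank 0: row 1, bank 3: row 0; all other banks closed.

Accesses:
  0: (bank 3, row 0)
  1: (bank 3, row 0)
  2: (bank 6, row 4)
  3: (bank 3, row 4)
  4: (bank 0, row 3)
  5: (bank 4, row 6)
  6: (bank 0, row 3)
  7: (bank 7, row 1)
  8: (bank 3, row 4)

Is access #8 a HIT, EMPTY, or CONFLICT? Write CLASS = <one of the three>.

CLASS = HIT

  [0] b3 r0: had r0 ⇒ H
  [1] b3 r0: had r0 ⇒ H
  [2] b6 r4: no row ⇒ E
  [3] b3 r4: had r0 ⇒ C
  [4] b0 r3: had r1 ⇒ C
  [5] b4 r6: no row ⇒ E
  [6] b0 r3: had r3 ⇒ H
  [7] b7 r1: no row ⇒ E
  [8] b3 r4: had r4 ⇒ H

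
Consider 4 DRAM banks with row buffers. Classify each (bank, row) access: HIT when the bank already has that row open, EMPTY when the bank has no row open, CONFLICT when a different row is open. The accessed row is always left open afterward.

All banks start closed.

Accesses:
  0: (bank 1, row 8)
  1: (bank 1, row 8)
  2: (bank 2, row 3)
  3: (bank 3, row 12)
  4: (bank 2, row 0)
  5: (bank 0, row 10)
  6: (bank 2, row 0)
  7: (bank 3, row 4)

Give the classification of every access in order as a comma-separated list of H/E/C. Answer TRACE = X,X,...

step 0: bank1 None->8 [EMPTY]
step 1: bank1 8->8 [HIT]
step 2: bank2 None->3 [EMPTY]
step 3: bank3 None->12 [EMPTY]
step 4: bank2 3->0 [CONFLICT]
step 5: bank0 None->10 [EMPTY]
step 6: bank2 0->0 [HIT]
step 7: bank3 12->4 [CONFLICT]

TRACE = E,H,E,E,C,E,H,C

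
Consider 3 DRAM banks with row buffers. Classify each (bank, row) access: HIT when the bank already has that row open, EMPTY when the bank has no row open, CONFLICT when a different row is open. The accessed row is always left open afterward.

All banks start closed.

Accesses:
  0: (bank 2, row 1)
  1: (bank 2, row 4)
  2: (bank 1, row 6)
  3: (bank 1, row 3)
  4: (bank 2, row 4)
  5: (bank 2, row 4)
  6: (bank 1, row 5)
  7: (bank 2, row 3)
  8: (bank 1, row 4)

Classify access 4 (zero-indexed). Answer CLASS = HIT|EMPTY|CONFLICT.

CLASS = HIT

step 0: bank2 None->1 [EMPTY]
step 1: bank2 1->4 [CONFLICT]
step 2: bank1 None->6 [EMPTY]
step 3: bank1 6->3 [CONFLICT]
step 4: bank2 4->4 [HIT]
step 5: bank2 4->4 [HIT]
step 6: bank1 3->5 [CONFLICT]
step 7: bank2 4->3 [CONFLICT]
step 8: bank1 5->4 [CONFLICT]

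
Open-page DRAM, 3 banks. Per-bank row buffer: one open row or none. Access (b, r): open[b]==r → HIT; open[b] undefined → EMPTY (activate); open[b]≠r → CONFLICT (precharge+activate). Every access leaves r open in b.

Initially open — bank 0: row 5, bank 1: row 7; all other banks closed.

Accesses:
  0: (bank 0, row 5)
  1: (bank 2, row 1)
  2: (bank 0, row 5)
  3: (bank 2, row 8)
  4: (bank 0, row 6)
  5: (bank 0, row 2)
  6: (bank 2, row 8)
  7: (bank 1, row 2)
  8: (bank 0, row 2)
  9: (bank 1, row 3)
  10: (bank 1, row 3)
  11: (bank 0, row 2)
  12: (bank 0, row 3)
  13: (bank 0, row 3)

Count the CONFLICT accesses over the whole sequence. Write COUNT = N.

COUNT = 6

step 0: bank0 5->5 [HIT]
step 1: bank2 None->1 [EMPTY]
step 2: bank0 5->5 [HIT]
step 3: bank2 1->8 [CONFLICT]
step 4: bank0 5->6 [CONFLICT]
step 5: bank0 6->2 [CONFLICT]
step 6: bank2 8->8 [HIT]
step 7: bank1 7->2 [CONFLICT]
step 8: bank0 2->2 [HIT]
step 9: bank1 2->3 [CONFLICT]
step 10: bank1 3->3 [HIT]
step 11: bank0 2->2 [HIT]
step 12: bank0 2->3 [CONFLICT]
step 13: bank0 3->3 [HIT]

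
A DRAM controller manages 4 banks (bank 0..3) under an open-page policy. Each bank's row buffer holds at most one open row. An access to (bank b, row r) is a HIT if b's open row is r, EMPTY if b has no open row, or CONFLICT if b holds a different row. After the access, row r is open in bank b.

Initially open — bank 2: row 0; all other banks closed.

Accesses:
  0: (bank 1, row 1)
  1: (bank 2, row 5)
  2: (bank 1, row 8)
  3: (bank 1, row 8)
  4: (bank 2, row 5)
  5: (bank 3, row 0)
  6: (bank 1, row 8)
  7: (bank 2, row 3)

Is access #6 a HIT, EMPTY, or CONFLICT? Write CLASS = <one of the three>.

0: bank 1 row 1 — prev None → EMPTY
1: bank 2 row 5 — prev 0 → CONFLICT
2: bank 1 row 8 — prev 1 → CONFLICT
3: bank 1 row 8 — prev 8 → HIT
4: bank 2 row 5 — prev 5 → HIT
5: bank 3 row 0 — prev None → EMPTY
6: bank 1 row 8 — prev 8 → HIT
7: bank 2 row 3 — prev 5 → CONFLICT

CLASS = HIT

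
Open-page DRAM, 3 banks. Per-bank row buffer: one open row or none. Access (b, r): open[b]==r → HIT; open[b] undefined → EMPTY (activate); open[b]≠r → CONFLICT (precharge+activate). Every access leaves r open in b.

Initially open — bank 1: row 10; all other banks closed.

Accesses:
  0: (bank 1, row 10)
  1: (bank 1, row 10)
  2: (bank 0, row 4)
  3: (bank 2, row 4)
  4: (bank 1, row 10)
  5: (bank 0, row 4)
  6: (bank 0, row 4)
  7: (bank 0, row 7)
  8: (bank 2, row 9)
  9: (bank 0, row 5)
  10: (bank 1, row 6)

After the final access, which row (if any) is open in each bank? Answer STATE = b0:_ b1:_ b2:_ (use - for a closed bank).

STATE = b0:5 b1:6 b2:9

0: bank 1 row 10 — prev 10 → HIT
1: bank 1 row 10 — prev 10 → HIT
2: bank 0 row 4 — prev None → EMPTY
3: bank 2 row 4 — prev None → EMPTY
4: bank 1 row 10 — prev 10 → HIT
5: bank 0 row 4 — prev 4 → HIT
6: bank 0 row 4 — prev 4 → HIT
7: bank 0 row 7 — prev 4 → CONFLICT
8: bank 2 row 9 — prev 4 → CONFLICT
9: bank 0 row 5 — prev 7 → CONFLICT
10: bank 1 row 6 — prev 10 → CONFLICT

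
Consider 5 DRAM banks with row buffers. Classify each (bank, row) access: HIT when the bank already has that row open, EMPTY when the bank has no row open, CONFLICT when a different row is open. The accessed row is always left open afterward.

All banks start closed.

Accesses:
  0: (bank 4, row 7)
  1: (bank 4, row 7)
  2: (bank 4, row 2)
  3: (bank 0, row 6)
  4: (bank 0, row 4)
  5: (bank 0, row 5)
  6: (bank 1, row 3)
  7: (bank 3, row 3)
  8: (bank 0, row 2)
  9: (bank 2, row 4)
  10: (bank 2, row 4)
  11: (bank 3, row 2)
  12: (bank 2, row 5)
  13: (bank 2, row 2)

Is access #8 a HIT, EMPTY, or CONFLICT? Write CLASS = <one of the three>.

CLASS = CONFLICT

step 0: bank4 None->7 [EMPTY]
step 1: bank4 7->7 [HIT]
step 2: bank4 7->2 [CONFLICT]
step 3: bank0 None->6 [EMPTY]
step 4: bank0 6->4 [CONFLICT]
step 5: bank0 4->5 [CONFLICT]
step 6: bank1 None->3 [EMPTY]
step 7: bank3 None->3 [EMPTY]
step 8: bank0 5->2 [CONFLICT]
step 9: bank2 None->4 [EMPTY]
step 10: bank2 4->4 [HIT]
step 11: bank3 3->2 [CONFLICT]
step 12: bank2 4->5 [CONFLICT]
step 13: bank2 5->2 [CONFLICT]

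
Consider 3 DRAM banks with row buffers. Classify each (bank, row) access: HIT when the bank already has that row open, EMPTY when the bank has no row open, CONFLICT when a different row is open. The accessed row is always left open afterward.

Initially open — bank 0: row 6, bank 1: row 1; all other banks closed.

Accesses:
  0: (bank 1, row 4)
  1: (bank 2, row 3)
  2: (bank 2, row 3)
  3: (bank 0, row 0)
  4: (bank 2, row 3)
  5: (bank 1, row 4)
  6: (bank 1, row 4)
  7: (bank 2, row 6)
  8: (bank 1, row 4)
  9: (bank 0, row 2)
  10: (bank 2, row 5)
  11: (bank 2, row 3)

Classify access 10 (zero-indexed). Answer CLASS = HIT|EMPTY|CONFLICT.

CLASS = CONFLICT

#0 (1,4) C  (was 1)
#1 (2,3) E
#2 (2,3) H  (was 3)
#3 (0,0) C  (was 6)
#4 (2,3) H  (was 3)
#5 (1,4) H  (was 4)
#6 (1,4) H  (was 4)
#7 (2,6) C  (was 3)
#8 (1,4) H  (was 4)
#9 (0,2) C  (was 0)
#10 (2,5) C  (was 6)
#11 (2,3) C  (was 5)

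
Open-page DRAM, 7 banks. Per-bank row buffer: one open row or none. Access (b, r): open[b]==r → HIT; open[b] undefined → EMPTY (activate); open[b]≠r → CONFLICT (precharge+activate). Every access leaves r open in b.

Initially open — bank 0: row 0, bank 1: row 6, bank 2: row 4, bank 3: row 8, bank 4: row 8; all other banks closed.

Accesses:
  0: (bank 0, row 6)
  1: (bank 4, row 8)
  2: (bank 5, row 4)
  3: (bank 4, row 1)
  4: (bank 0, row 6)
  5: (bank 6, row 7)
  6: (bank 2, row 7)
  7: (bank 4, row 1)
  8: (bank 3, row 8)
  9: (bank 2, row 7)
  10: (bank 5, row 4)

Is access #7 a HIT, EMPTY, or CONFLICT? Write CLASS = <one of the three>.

0: bank 0 row 6 — prev 0 → CONFLICT
1: bank 4 row 8 — prev 8 → HIT
2: bank 5 row 4 — prev None → EMPTY
3: bank 4 row 1 — prev 8 → CONFLICT
4: bank 0 row 6 — prev 6 → HIT
5: bank 6 row 7 — prev None → EMPTY
6: bank 2 row 7 — prev 4 → CONFLICT
7: bank 4 row 1 — prev 1 → HIT
8: bank 3 row 8 — prev 8 → HIT
9: bank 2 row 7 — prev 7 → HIT
10: bank 5 row 4 — prev 4 → HIT

CLASS = HIT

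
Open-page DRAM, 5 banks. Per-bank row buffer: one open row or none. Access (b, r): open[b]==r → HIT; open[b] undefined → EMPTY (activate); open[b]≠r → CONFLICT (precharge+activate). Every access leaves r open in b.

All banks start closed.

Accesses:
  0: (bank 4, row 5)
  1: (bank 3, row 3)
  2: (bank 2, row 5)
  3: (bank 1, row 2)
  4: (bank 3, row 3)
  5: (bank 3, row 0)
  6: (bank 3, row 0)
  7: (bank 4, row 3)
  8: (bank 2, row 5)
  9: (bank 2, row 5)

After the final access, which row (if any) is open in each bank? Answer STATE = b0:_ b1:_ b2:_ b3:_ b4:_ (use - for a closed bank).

step 0: bank4 None->5 [EMPTY]
step 1: bank3 None->3 [EMPTY]
step 2: bank2 None->5 [EMPTY]
step 3: bank1 None->2 [EMPTY]
step 4: bank3 3->3 [HIT]
step 5: bank3 3->0 [CONFLICT]
step 6: bank3 0->0 [HIT]
step 7: bank4 5->3 [CONFLICT]
step 8: bank2 5->5 [HIT]
step 9: bank2 5->5 [HIT]

STATE = b0:- b1:2 b2:5 b3:0 b4:3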